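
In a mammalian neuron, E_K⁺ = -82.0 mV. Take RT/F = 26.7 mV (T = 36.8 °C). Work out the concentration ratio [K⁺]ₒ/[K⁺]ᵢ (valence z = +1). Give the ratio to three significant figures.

0.0464

ln([out]/[in]) = E·z/(26.7) = -82.0 × 1 / 26.7 = -3.0712
[out]/[in] = e^(-3.0712) = 0.04637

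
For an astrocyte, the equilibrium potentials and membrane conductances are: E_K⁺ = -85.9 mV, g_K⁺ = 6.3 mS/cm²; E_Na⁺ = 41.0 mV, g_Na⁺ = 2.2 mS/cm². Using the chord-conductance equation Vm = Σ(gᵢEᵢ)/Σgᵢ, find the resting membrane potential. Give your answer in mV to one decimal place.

Σ gᵢEᵢ = 6.3·(-85.9) + 2.2·(41.0) = -450.97
Σ gᵢ = 6.3 + 2.2 = 8.5
Vm = -450.97 / 8.5 = -53.06 mV

-53.1 mV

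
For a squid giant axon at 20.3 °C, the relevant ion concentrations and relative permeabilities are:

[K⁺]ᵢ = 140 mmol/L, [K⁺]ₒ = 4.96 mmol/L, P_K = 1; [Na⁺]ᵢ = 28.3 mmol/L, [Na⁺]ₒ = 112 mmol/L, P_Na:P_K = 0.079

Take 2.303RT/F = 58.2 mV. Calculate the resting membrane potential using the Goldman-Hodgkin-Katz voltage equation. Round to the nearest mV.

-59 mV

Vm = 58.2 · log₁₀[(Σ P·[cation]ₒ + Σ P·[anion]ᵢ) / (Σ P·[cation]ᵢ + Σ P·[anion]ₒ)]
Numerator = 1×4.96 + 0.079×112 = 13.81
Denominator = 1×140 + 0.079×28.3 = 142.2
Vm = 58.2 · log₁₀(0.097078) = 58.2 × (-1.0129) = -58.95 mV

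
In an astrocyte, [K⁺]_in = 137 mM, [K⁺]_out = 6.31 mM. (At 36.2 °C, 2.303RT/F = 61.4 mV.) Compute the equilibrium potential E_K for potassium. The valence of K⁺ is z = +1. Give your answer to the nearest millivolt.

E = (61.4/z) · log₁₀([K⁺]_out/[K⁺]_in) with z = +1.
= (61.4/1) · log₁₀(6.31/137) = 61.40 · log₁₀(0.04606)
= 61.40 · (-1.3367) = -82.07 mV

-82 mV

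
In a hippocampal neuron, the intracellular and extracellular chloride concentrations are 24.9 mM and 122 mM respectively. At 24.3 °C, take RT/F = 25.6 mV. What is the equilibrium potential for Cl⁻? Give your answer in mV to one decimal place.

E = (25.6/z) · ln([Cl⁻]_out/[Cl⁻]_in) with z = -1.
For an anion, dividing by z = -1 reverses the sign.
= (25.6/-1) · ln(122/24.9) = -25.60 · ln(4.9)
= -25.60 · (1.5892) = -40.68 mV

-40.7 mV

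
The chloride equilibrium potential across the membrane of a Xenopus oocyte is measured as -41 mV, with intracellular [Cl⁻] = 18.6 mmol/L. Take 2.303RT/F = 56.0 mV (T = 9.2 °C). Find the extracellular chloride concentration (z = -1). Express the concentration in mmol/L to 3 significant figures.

100 mmol/L

Nernst: E = (56.0/-1) · log₁₀([out]/[in]), so log₁₀([out]/[in]) = -41.0 × -1 / 56.0 = 0.7321.
[out]/[in] = 10^(0.7321) = 5.397.
[out] = 5.397 × 18.6 = 100.4 mmol/L.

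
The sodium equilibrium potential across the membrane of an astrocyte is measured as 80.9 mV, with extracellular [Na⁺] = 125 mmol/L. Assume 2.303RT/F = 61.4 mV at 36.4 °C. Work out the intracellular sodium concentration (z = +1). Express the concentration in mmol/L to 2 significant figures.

6.0 mmol/L

Nernst: E = (61.4/1) · log₁₀([out]/[in]), so log₁₀([out]/[in]) = 80.9 × 1 / 61.4 = 1.3176.
[out]/[in] = 10^(1.3176) = 20.78.
[in] = 125 / 20.78 = 6.016 mmol/L.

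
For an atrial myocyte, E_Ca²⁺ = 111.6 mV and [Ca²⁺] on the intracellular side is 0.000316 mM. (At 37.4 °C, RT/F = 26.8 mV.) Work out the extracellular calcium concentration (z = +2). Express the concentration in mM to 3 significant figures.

1.31 mM

Nernst: E = (26.8/2) · ln([out]/[in]), so ln([out]/[in]) = 111.6 × 2 / 26.8 = 8.3284.
[out]/[in] = e^(8.3284) = 4140.
[out] = 4140 × 0.000316 = 1.308 mM.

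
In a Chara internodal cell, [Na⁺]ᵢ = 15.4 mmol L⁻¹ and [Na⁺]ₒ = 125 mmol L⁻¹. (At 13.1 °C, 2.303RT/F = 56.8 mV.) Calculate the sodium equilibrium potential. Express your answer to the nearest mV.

52 mV

E = (56.8/z) · log₁₀([Na⁺]_out/[Na⁺]_in) with z = +1.
= (56.8/1) · log₁₀(125/15.4) = 56.80 · log₁₀(8.117)
= 56.80 · (0.9094) = 51.65 mV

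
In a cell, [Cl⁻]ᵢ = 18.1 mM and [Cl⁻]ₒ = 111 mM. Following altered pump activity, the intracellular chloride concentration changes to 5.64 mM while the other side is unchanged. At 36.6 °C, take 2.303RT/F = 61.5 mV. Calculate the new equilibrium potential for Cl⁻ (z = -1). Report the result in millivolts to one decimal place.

After the shift: [Cl⁻]_out = 111, [Cl⁻]_in = 5.64 mM.
E_new = (61.5/-1)·log₁₀(111/5.64) = -61.50 · (1.2940) = -79.58 mV

-79.6 mV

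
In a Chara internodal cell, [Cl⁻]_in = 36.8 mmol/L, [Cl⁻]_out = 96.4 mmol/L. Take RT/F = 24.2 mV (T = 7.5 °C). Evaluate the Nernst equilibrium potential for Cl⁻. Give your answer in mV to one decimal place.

E = (24.2/z) · ln([Cl⁻]_out/[Cl⁻]_in) with z = -1.
For an anion, dividing by z = -1 reverses the sign.
= (24.2/-1) · ln(96.4/36.8) = -24.20 · ln(2.62)
= -24.20 · (0.9630) = -23.30 mV

-23.3 mV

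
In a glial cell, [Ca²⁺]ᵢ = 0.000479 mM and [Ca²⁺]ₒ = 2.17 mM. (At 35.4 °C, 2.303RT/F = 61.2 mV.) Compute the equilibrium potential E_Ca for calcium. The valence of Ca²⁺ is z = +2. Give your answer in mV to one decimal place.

E = (61.2/z) · log₁₀([Ca²⁺]_out/[Ca²⁺]_in) with z = +2.
= (61.2/2) · log₁₀(2.17/0.000479) = 30.60 · log₁₀(4530)
= 30.60 · (3.6561) = 111.88 mV

111.9 mV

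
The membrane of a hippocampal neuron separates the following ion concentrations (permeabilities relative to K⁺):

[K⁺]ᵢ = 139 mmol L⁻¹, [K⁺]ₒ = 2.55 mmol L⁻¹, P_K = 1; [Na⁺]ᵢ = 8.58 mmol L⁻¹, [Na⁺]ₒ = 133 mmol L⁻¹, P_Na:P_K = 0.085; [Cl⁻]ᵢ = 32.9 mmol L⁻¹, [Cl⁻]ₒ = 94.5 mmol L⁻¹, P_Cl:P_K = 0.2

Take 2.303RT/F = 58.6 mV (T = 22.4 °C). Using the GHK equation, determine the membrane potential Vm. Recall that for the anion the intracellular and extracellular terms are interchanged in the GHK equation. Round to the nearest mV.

Vm = 58.6 · log₁₀[(Σ P·[cation]ₒ + Σ P·[anion]ᵢ) / (Σ P·[cation]ᵢ + Σ P·[anion]ₒ)]
Numerator = 1×2.55 + 0.085×133 + 0.2×32.9 = 20.44
Denominator = 1×139 + 0.085×8.58 + 0.2×94.5 = 158.6
Vm = 58.6 · log₁₀(0.12882) = 58.6 × (-0.8900) = -52.15 mV

-52 mV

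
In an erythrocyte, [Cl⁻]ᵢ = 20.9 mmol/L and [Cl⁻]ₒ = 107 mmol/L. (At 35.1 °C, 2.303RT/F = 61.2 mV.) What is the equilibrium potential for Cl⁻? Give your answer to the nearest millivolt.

-43 mV

E = (61.2/z) · log₁₀([Cl⁻]_out/[Cl⁻]_in) with z = -1.
For an anion, dividing by z = -1 reverses the sign.
= (61.2/-1) · log₁₀(107/20.9) = -61.20 · log₁₀(5.12)
= -61.20 · (0.7092) = -43.41 mV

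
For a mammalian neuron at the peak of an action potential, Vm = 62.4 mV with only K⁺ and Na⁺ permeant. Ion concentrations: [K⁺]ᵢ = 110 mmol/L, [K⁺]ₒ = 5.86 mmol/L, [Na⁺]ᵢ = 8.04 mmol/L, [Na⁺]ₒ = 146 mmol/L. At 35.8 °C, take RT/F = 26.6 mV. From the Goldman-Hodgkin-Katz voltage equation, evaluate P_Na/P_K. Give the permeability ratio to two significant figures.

Let α = P_Na/P_K. GHK: Vm = 26.6·ln[(Kₒ + α·Naₒ)/(Kᵢ + α·Naᵢ)].
e^(Vm/26.6) = e^(62.4/26.6) = 10.442
So 10.442·(Kᵢ + α·Naᵢ) = Kₒ + α·Naₒ → α = (10.442·110.0 − 5.86) / (146.0 − 10.442·8.04)
α = (1149 − 5.86) / (146.0 − 83.96) = 1143/62.04 = 18.42

18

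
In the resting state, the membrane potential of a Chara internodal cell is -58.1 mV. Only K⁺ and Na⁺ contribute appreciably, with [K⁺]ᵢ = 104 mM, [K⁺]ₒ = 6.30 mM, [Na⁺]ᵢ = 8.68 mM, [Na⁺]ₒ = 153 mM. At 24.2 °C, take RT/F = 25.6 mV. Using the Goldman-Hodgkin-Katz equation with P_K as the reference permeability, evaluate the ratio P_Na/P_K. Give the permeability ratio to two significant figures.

Let α = P_Na/P_K. GHK: Vm = 25.6·ln[(Kₒ + α·Naₒ)/(Kᵢ + α·Naᵢ)].
e^(Vm/25.6) = e^(-58.1/25.6) = 0.10336
So 0.10336·(Kᵢ + α·Naᵢ) = Kₒ + α·Naₒ → α = (0.10336·104.0 − 6.3) / (153.0 − 0.10336·8.68)
α = (10.75 − 6.3) / (153.0 − 0.8972) = 4.45/152.1 = 0.02925

0.029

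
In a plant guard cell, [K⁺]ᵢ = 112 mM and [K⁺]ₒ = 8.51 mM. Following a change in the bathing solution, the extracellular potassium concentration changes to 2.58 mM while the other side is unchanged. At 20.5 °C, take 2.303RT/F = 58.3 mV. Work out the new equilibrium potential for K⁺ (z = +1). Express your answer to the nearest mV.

-95 mV

After the shift: [K⁺]_out = 2.58, [K⁺]_in = 112 mM.
E_new = (58.3/1)·log₁₀(2.58/112) = 58.30 · (-1.6376) = -95.47 mV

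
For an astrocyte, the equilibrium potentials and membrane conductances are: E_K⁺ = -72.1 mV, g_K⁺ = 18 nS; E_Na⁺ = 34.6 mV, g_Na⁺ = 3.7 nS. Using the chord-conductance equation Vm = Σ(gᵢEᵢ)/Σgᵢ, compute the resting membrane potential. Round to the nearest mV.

Σ gᵢEᵢ = 18·(-72.1) + 3.7·(34.6) = -1169.78
Σ gᵢ = 18 + 3.7 = 21.7
Vm = -1169.78 / 21.7 = -53.91 mV

-54 mV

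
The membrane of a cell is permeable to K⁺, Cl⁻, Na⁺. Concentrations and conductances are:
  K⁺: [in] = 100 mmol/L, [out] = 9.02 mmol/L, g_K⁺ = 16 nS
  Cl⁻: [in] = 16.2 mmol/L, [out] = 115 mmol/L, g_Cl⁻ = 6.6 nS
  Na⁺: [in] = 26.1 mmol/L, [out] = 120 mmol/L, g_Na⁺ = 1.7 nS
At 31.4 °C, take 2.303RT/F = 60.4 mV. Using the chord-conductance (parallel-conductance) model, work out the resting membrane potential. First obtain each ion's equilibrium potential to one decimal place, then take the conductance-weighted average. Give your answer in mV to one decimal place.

-52.7 mV

E_K⁺ = (60.4/1)·log₁₀(9.02/100) = -63.1 mV
E_Cl⁻ = (60.4/-1)·log₁₀(115/16.2) = -51.4 mV
E_Na⁺ = (60.4/1)·log₁₀(120/26.1) = 40.0 mV
Vm = (Σ gᵢEᵢ)/(Σ gᵢ) = (16·-63.1 + 6.6·-51.4 + 1.7·40.0) / (16 + 6.6 + 1.7)
= -1280.84 / 24.3 = -52.71 mV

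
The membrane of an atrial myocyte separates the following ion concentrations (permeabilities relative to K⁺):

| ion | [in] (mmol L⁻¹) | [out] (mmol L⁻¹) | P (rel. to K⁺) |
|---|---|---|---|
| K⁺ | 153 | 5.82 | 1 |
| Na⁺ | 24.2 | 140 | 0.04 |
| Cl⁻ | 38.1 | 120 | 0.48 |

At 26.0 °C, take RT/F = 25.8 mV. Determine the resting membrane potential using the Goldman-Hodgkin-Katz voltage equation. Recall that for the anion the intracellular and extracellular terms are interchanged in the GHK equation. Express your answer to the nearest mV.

-51 mV

Vm = 25.8 · ln[(Σ P·[cation]ₒ + Σ P·[anion]ᵢ) / (Σ P·[cation]ᵢ + Σ P·[anion]ₒ)]
Numerator = 1×5.82 + 0.04×140 + 0.48×38.1 = 29.71
Denominator = 1×153 + 0.04×24.2 + 0.48×120 = 211.6
Vm = 25.8 · ln(0.14042) = 25.8 × (-1.9631) = -50.65 mV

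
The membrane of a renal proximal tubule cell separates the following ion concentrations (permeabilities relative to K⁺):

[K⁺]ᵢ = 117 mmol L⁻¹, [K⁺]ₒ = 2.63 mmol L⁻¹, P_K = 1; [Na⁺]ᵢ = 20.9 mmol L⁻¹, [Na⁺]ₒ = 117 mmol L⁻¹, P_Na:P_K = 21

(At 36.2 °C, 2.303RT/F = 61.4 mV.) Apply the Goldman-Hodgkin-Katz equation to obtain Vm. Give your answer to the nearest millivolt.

Vm = 61.4 · log₁₀[(Σ P·[cation]ₒ + Σ P·[anion]ᵢ) / (Σ P·[cation]ᵢ + Σ P·[anion]ₒ)]
Numerator = 1×2.63 + 21×117 = 2460
Denominator = 1×117 + 21×20.9 = 555.9
Vm = 61.4 · log₁₀(4.4246) = 61.4 × (0.6459) = 39.66 mV

40 mV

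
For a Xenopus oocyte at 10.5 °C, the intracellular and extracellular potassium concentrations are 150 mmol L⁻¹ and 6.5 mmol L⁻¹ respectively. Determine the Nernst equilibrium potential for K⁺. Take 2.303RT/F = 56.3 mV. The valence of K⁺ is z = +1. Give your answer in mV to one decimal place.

E = (56.3/z) · log₁₀([K⁺]_out/[K⁺]_in) with z = +1.
= (56.3/1) · log₁₀(6.5/150) = 56.30 · log₁₀(0.04333)
= 56.30 · (-1.3632) = -76.75 mV

-76.7 mV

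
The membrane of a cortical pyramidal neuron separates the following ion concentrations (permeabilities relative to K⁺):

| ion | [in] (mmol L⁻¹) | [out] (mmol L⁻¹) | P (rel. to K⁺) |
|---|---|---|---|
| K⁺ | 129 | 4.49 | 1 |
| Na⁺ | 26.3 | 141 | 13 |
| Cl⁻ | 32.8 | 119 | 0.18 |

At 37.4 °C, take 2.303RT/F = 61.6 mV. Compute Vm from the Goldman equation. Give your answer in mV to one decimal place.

Vm = 61.6 · log₁₀[(Σ P·[cation]ₒ + Σ P·[anion]ᵢ) / (Σ P·[cation]ᵢ + Σ P·[anion]ₒ)]
Numerator = 1×4.49 + 13×141 + 0.18×32.8 = 1843
Denominator = 1×129 + 13×26.3 + 0.18×119 = 492.3
Vm = 61.6 · log₁₀(3.7443) = 61.6 × (0.5734) = 35.32 mV

35.3 mV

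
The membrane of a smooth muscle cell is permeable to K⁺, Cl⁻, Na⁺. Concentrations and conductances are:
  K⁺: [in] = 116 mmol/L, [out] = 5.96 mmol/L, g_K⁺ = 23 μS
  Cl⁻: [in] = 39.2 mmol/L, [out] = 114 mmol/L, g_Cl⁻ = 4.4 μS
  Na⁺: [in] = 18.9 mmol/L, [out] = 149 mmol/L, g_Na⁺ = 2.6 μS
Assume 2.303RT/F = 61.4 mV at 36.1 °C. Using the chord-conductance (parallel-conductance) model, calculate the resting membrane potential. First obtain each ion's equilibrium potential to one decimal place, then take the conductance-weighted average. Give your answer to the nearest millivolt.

-60 mV

E_K⁺ = (61.4/1)·log₁₀(5.96/116) = -79.2 mV
E_Cl⁻ = (61.4/-1)·log₁₀(114/39.2) = -28.5 mV
E_Na⁺ = (61.4/1)·log₁₀(149/18.9) = 55.1 mV
Vm = (Σ gᵢEᵢ)/(Σ gᵢ) = (23·-79.2 + 4.4·-28.5 + 2.6·55.1) / (23 + 4.4 + 2.6)
= -1803.74 / 30 = -60.12 mV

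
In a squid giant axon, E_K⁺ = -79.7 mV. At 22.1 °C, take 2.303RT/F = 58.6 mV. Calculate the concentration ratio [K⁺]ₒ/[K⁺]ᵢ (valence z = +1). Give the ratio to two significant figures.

0.044

log₁₀([out]/[in]) = E·z/(58.6) = -79.7 × 1 / 58.6 = -1.3601
[out]/[in] = 10^(-1.3601) = 0.04364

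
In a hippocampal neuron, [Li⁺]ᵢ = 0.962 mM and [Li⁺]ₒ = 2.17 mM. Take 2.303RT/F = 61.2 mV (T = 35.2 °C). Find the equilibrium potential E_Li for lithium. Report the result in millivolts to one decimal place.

E = (61.2/z) · log₁₀([Li⁺]_out/[Li⁺]_in) with z = +1.
= (61.2/1) · log₁₀(2.17/0.962) = 61.20 · log₁₀(2.256)
= 61.20 · (0.3533) = 21.62 mV

21.6 mV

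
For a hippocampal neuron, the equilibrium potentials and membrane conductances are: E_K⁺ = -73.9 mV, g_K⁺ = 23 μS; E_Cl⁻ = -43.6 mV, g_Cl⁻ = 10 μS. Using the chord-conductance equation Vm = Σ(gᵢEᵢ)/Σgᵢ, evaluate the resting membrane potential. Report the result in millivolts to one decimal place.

-64.7 mV

Σ gᵢEᵢ = 23·(-73.9) + 10·(-43.6) = -2135.70
Σ gᵢ = 23 + 10 = 33
Vm = -2135.70 / 33 = -64.72 mV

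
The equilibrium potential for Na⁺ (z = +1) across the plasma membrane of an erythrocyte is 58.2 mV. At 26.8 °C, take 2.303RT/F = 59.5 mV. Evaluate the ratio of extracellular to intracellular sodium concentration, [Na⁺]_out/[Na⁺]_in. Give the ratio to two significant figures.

log₁₀([out]/[in]) = E·z/(59.5) = 58.2 × 1 / 59.5 = 0.9782
[out]/[in] = 10^(0.9782) = 9.509

9.5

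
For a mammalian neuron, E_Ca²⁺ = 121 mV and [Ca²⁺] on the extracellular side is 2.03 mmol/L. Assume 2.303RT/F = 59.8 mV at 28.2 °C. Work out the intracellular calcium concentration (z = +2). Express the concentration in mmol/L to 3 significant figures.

Nernst: E = (59.8/2) · log₁₀([out]/[in]), so log₁₀([out]/[in]) = 121.0 × 2 / 59.8 = 4.0468.
[out]/[in] = 10^(4.0468) = 1.114e+04.
[in] = 2.03 / 1.114e+04 = 0.0001823 mmol/L.

0.000182 mmol/L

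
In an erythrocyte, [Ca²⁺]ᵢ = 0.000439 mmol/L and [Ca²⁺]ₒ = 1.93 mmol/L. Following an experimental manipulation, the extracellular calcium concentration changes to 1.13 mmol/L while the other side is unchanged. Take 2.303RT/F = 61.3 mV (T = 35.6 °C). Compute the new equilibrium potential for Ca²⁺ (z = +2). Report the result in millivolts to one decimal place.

After the shift: [Ca²⁺]_out = 1.13, [Ca²⁺]_in = 0.000439 mmol/L.
E_new = (61.3/2)·log₁₀(1.13/0.000439) = 30.65 · (3.4106) = 104.54 mV

104.5 mV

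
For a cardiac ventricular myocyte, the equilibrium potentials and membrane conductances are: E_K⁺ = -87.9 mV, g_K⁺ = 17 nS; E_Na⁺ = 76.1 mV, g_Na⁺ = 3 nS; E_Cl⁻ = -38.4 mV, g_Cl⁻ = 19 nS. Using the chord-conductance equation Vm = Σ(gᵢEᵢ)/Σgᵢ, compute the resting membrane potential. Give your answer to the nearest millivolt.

Σ gᵢEᵢ = 17·(-87.9) + 3·(76.1) + 19·(-38.4) = -1995.60
Σ gᵢ = 17 + 3 + 19 = 39
Vm = -1995.60 / 39 = -51.17 mV

-51 mV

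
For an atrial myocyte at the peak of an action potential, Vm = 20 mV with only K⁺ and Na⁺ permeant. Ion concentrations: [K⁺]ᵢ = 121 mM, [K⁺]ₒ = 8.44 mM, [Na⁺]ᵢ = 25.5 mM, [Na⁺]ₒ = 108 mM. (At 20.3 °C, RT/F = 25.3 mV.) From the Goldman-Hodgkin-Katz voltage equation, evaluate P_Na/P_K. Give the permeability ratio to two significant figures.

5.0

Let α = P_Na/P_K. GHK: Vm = 25.3·ln[(Kₒ + α·Naₒ)/(Kᵢ + α·Naᵢ)].
e^(Vm/25.3) = e^(20.0/25.3) = 2.2045
So 2.2045·(Kᵢ + α·Naᵢ) = Kₒ + α·Naₒ → α = (2.2045·121.0 − 8.44) / (108.0 − 2.2045·25.5)
α = (266.7 − 8.44) / (108.0 − 56.22) = 258.3/51.78 = 4.988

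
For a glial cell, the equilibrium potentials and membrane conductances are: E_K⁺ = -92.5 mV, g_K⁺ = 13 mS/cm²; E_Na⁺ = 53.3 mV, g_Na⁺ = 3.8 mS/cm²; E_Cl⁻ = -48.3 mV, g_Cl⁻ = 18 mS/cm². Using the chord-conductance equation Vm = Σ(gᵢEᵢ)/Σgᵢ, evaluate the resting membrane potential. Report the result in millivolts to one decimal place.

-53.7 mV

Σ gᵢEᵢ = 13·(-92.5) + 3.8·(53.3) + 18·(-48.3) = -1869.36
Σ gᵢ = 13 + 3.8 + 18 = 34.8
Vm = -1869.36 / 34.8 = -53.72 mV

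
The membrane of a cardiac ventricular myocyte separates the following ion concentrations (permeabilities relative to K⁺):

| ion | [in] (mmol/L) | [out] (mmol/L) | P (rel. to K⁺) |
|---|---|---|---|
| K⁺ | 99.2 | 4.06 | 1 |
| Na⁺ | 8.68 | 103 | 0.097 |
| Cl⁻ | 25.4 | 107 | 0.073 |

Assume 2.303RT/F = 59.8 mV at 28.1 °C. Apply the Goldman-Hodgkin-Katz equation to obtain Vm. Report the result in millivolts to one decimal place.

Vm = 59.8 · log₁₀[(Σ P·[cation]ₒ + Σ P·[anion]ᵢ) / (Σ P·[cation]ᵢ + Σ P·[anion]ₒ)]
Numerator = 1×4.06 + 0.097×103 + 0.073×25.4 = 15.91
Denominator = 1×99.2 + 0.097×8.68 + 0.073×107 = 107.9
Vm = 59.8 · log₁₀(0.14747) = 59.8 × (-0.8313) = -49.71 mV

-49.7 mV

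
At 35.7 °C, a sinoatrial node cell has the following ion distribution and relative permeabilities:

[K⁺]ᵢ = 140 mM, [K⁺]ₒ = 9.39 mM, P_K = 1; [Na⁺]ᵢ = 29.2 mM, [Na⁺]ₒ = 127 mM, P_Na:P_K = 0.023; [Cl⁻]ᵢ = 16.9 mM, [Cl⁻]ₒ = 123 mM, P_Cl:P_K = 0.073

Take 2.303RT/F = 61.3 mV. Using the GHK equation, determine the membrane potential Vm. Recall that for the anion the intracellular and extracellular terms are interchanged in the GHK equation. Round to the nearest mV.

-64 mV

Vm = 61.3 · log₁₀[(Σ P·[cation]ₒ + Σ P·[anion]ᵢ) / (Σ P·[cation]ᵢ + Σ P·[anion]ₒ)]
Numerator = 1×9.39 + 0.023×127 + 0.073×16.9 = 13.54
Denominator = 1×140 + 0.023×29.2 + 0.073×123 = 149.7
Vm = 61.3 · log₁₀(0.090509) = 61.3 × (-1.0433) = -63.95 mV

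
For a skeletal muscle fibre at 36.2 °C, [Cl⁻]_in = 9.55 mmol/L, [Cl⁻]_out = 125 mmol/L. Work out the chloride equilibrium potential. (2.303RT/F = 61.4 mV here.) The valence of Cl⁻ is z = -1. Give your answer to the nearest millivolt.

-69 mV

E = (61.4/z) · log₁₀([Cl⁻]_out/[Cl⁻]_in) with z = -1.
For an anion, dividing by z = -1 reverses the sign.
= (61.4/-1) · log₁₀(125/9.55) = -61.40 · log₁₀(13.09)
= -61.40 · (1.1169) = -68.58 mV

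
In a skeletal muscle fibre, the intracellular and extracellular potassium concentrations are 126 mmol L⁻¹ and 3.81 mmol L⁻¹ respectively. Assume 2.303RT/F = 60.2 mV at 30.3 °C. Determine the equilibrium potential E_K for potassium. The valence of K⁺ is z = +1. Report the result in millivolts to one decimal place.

E = (60.2/z) · log₁₀([K⁺]_out/[K⁺]_in) with z = +1.
= (60.2/1) · log₁₀(3.81/126) = 60.20 · log₁₀(0.03024)
= 60.20 · (-1.5194) = -91.47 mV

-91.5 mV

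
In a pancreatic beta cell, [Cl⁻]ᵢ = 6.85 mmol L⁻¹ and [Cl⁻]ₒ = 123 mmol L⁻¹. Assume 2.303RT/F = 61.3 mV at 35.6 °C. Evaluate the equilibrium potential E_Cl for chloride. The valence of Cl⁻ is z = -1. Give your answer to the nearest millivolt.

-77 mV

E = (61.3/z) · log₁₀([Cl⁻]_out/[Cl⁻]_in) with z = -1.
For an anion, dividing by z = -1 reverses the sign.
= (61.3/-1) · log₁₀(123/6.85) = -61.30 · log₁₀(17.96)
= -61.30 · (1.2542) = -76.88 mV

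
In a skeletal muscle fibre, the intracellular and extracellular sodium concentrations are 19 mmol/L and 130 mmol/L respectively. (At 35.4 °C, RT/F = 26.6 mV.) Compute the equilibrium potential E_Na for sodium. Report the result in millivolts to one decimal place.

51.2 mV

E = (26.6/z) · ln([Na⁺]_out/[Na⁺]_in) with z = +1.
= (26.6/1) · ln(130/19) = 26.60 · ln(6.842)
= 26.60 · (1.9231) = 51.15 mV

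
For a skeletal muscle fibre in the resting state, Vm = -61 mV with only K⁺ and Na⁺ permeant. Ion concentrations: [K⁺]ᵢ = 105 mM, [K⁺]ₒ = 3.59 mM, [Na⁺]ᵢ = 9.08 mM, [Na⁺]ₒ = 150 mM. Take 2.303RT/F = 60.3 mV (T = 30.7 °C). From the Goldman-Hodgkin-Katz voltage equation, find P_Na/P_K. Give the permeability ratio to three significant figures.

0.0445

Let α = P_Na/P_K. GHK: Vm = 60.3·log₁₀[(Kₒ + α·Naₒ)/(Kᵢ + α·Naᵢ)].
10^(Vm/60.3) = 10^(-61.0/60.3) = 0.097362
So 0.097362·(Kᵢ + α·Naᵢ) = Kₒ + α·Naₒ → α = (0.097362·105.0 − 3.59) / (150.0 − 0.097362·9.08)
α = (10.22 − 3.59) / (150.0 − 0.8841) = 6.633/149.1 = 0.04448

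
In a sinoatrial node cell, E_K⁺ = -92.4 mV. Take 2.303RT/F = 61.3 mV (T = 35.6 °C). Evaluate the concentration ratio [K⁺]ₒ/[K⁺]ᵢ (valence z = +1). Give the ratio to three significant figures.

0.0311

log₁₀([out]/[in]) = E·z/(61.3) = -92.4 × 1 / 61.3 = -1.5073
[out]/[in] = 10^(-1.5073) = 0.03109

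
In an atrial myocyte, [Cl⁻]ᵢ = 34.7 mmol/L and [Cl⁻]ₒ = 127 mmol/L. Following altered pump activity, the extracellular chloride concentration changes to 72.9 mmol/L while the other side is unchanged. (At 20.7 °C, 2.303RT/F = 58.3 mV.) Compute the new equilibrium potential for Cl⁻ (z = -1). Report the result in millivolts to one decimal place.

-18.8 mV

After the shift: [Cl⁻]_out = 72.9, [Cl⁻]_in = 34.7 mmol/L.
E_new = (58.3/-1)·log₁₀(72.9/34.7) = -58.30 · (0.3224) = -18.80 mV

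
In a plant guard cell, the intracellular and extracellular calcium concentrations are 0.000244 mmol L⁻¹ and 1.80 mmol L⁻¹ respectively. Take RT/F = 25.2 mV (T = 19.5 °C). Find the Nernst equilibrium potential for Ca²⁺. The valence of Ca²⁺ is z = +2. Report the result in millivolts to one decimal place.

E = (25.2/z) · ln([Ca²⁺]_out/[Ca²⁺]_in) with z = +2.
= (25.2/2) · ln(1.80/0.000244) = 12.60 · ln(7377)
= 12.60 · (8.9061) = 112.22 mV

112.2 mV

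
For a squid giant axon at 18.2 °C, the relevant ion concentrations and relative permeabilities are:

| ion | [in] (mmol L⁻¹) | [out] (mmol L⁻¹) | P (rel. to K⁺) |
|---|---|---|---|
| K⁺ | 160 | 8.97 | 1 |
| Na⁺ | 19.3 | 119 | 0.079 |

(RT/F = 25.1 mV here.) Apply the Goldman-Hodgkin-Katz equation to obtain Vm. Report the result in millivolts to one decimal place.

Vm = 25.1 · ln[(Σ P·[cation]ₒ + Σ P·[anion]ᵢ) / (Σ P·[cation]ᵢ + Σ P·[anion]ₒ)]
Numerator = 1×8.97 + 0.079×119 = 18.37
Denominator = 1×160 + 0.079×19.3 = 161.5
Vm = 25.1 · ln(0.11373) = 25.1 × (-2.1739) = -54.56 mV

-54.6 mV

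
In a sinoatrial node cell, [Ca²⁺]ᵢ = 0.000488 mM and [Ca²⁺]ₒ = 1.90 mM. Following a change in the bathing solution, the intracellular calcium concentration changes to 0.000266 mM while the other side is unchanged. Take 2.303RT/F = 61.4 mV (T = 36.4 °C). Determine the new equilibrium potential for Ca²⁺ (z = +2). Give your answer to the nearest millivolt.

118 mV

After the shift: [Ca²⁺]_out = 1.90, [Ca²⁺]_in = 0.000266 mM.
E_new = (61.4/2)·log₁₀(1.90/0.000266) = 30.70 · (3.8539) = 118.31 mV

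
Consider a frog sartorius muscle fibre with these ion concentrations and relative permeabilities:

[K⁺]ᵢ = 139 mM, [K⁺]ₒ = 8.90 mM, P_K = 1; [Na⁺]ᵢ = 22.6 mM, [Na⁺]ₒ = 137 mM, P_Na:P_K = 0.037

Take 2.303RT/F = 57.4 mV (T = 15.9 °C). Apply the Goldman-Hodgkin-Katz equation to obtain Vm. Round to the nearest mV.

-57 mV

Vm = 57.4 · log₁₀[(Σ P·[cation]ₒ + Σ P·[anion]ᵢ) / (Σ P·[cation]ᵢ + Σ P·[anion]ₒ)]
Numerator = 1×8.90 + 0.037×137 = 13.97
Denominator = 1×139 + 0.037×22.6 = 139.8
Vm = 57.4 · log₁₀(0.099895) = 57.4 × (-1.0005) = -57.43 mV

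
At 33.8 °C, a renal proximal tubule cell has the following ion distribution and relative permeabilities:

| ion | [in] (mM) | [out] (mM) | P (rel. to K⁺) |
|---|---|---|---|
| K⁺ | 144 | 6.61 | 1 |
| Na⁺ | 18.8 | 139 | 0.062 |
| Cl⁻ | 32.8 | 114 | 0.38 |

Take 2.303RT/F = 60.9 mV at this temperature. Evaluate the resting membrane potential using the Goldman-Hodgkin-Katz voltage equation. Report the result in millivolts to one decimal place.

-50.7 mV

Vm = 60.9 · log₁₀[(Σ P·[cation]ₒ + Σ P·[anion]ᵢ) / (Σ P·[cation]ᵢ + Σ P·[anion]ₒ)]
Numerator = 1×6.61 + 0.062×139 + 0.38×32.8 = 27.69
Denominator = 1×144 + 0.062×18.8 + 0.38×114 = 188.5
Vm = 60.9 · log₁₀(0.14692) = 60.9 × (-0.8329) = -50.73 mV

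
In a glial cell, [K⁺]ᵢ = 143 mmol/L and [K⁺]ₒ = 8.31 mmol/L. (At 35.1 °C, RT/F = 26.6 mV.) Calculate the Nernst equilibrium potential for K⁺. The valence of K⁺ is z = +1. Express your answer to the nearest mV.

-76 mV

E = (26.6/z) · ln([K⁺]_out/[K⁺]_in) with z = +1.
= (26.6/1) · ln(8.31/143) = 26.60 · ln(0.05811)
= 26.60 · (-2.8454) = -75.69 mV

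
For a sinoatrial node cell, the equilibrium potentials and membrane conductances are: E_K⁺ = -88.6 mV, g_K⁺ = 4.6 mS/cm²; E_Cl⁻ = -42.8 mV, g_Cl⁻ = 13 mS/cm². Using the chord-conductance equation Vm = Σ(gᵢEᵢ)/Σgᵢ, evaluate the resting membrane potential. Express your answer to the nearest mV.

Σ gᵢEᵢ = 4.6·(-88.6) + 13·(-42.8) = -963.96
Σ gᵢ = 4.6 + 13 = 17.6
Vm = -963.96 / 17.6 = -54.77 mV

-55 mV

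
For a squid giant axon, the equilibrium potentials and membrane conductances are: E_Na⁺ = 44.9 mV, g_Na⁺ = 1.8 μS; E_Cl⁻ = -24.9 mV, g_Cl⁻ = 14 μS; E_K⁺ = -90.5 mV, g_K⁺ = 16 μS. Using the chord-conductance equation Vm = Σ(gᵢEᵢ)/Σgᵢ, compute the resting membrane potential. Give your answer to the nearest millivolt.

-54 mV

Σ gᵢEᵢ = 1.8·(44.9) + 14·(-24.9) + 16·(-90.5) = -1715.78
Σ gᵢ = 1.8 + 14 + 16 = 31.8
Vm = -1715.78 / 31.8 = -53.96 mV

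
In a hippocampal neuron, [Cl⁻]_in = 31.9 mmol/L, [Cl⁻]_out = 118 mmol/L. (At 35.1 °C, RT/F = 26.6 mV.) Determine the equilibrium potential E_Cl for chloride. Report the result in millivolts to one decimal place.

-34.8 mV

E = (26.6/z) · ln([Cl⁻]_out/[Cl⁻]_in) with z = -1.
For an anion, dividing by z = -1 reverses the sign.
= (26.6/-1) · ln(118/31.9) = -26.60 · ln(3.699)
= -26.60 · (1.3081) = -34.79 mV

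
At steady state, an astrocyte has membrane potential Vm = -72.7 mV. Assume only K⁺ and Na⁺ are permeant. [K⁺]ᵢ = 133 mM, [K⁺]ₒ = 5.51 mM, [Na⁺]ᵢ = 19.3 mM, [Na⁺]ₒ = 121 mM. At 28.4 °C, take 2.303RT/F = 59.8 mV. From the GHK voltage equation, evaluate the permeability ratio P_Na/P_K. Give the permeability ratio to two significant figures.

0.022

Let α = P_Na/P_K. GHK: Vm = 59.8·log₁₀[(Kₒ + α·Naₒ)/(Kᵢ + α·Naᵢ)].
10^(Vm/59.8) = 10^(-72.7/59.8) = 0.060853
So 0.060853·(Kᵢ + α·Naᵢ) = Kₒ + α·Naₒ → α = (0.060853·133.0 − 5.51) / (121.0 − 0.060853·19.3)
α = (8.093 − 5.51) / (121.0 − 1.174) = 2.583/119.8 = 0.02156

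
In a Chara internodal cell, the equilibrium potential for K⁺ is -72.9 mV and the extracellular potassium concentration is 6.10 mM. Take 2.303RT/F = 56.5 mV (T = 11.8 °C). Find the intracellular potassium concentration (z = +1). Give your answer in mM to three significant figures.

119 mM

Nernst: E = (56.5/1) · log₁₀([out]/[in]), so log₁₀([out]/[in]) = -72.9 × 1 / 56.5 = -1.2903.
[out]/[in] = 10^(-1.2903) = 0.05125.
[in] = 6.10 / 0.05125 = 119 mM.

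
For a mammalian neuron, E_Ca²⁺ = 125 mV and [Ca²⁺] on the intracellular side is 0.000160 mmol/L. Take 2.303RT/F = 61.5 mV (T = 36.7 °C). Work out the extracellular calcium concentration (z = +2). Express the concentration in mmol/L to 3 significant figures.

Nernst: E = (61.5/2) · log₁₀([out]/[in]), so log₁₀([out]/[in]) = 125.0 × 2 / 61.5 = 4.0650.
[out]/[in] = 10^(4.0650) = 1.162e+04.
[out] = 1.162e+04 × 0.000160 = 1.858 mmol/L.

1.86 mmol/L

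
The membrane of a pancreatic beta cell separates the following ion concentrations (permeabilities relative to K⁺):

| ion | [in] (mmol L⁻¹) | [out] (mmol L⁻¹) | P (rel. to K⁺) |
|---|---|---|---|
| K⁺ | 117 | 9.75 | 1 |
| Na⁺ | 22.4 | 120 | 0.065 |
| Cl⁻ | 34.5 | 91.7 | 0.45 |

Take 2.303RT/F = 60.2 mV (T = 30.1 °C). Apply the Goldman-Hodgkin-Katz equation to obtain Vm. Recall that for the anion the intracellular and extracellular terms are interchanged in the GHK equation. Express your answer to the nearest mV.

-41 mV

Vm = 60.2 · log₁₀[(Σ P·[cation]ₒ + Σ P·[anion]ᵢ) / (Σ P·[cation]ᵢ + Σ P·[anion]ₒ)]
Numerator = 1×9.75 + 0.065×120 + 0.45×34.5 = 33.08
Denominator = 1×117 + 0.065×22.4 + 0.45×91.7 = 159.7
Vm = 60.2 · log₁₀(0.20708) = 60.2 × (-0.6839) = -41.17 mV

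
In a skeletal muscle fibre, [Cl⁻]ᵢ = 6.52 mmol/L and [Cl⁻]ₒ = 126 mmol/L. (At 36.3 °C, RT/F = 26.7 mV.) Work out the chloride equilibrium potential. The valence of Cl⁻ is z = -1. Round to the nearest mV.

-79 mV

E = (26.7/z) · ln([Cl⁻]_out/[Cl⁻]_in) with z = -1.
For an anion, dividing by z = -1 reverses the sign.
= (26.7/-1) · ln(126/6.52) = -26.70 · ln(19.33)
= -26.70 · (2.9614) = -79.07 mV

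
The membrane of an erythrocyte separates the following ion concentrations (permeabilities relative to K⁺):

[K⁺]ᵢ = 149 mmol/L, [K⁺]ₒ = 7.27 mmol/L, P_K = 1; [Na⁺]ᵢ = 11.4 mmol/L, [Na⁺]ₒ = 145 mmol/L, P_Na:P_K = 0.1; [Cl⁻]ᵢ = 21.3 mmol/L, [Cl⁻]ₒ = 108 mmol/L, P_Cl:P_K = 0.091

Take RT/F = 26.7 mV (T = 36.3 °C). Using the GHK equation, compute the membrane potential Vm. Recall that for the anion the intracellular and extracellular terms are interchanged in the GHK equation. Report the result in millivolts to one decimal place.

Vm = 26.7 · ln[(Σ P·[cation]ₒ + Σ P·[anion]ᵢ) / (Σ P·[cation]ᵢ + Σ P·[anion]ₒ)]
Numerator = 1×7.27 + 0.1×145 + 0.091×21.3 = 23.71
Denominator = 1×149 + 0.1×11.4 + 0.091×108 = 160
Vm = 26.7 · ln(0.14821) = 26.7 × (-1.9091) = -50.97 mV

-51.0 mV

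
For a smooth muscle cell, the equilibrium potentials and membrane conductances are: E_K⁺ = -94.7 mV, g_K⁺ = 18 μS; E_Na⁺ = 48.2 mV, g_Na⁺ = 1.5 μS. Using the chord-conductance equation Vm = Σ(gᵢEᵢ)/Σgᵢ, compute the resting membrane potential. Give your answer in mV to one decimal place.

-83.7 mV

Σ gᵢEᵢ = 18·(-94.7) + 1.5·(48.2) = -1632.30
Σ gᵢ = 18 + 1.5 = 19.5
Vm = -1632.30 / 19.5 = -83.71 mV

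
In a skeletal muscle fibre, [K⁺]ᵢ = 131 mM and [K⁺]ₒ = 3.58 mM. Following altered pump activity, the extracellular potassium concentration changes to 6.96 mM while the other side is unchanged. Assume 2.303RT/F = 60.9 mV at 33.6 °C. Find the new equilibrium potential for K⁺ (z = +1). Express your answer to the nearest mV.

-78 mV

After the shift: [K⁺]_out = 6.96, [K⁺]_in = 131 mM.
E_new = (60.9/1)·log₁₀(6.96/131) = 60.90 · (-1.2747) = -77.63 mV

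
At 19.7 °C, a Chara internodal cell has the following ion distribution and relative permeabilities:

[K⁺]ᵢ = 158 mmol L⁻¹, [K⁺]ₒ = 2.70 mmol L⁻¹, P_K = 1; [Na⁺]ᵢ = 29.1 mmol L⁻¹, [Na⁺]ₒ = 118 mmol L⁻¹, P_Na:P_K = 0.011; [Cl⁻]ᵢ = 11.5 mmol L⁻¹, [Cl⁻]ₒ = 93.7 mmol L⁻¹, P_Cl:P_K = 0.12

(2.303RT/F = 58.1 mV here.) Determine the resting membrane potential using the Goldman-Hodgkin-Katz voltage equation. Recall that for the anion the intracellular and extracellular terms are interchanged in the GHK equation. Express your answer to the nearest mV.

-87 mV

Vm = 58.1 · log₁₀[(Σ P·[cation]ₒ + Σ P·[anion]ᵢ) / (Σ P·[cation]ᵢ + Σ P·[anion]ₒ)]
Numerator = 1×2.70 + 0.011×118 + 0.12×11.5 = 5.378
Denominator = 1×158 + 0.011×29.1 + 0.12×93.7 = 169.6
Vm = 58.1 · log₁₀(0.031717) = 58.1 × (-1.4987) = -87.08 mV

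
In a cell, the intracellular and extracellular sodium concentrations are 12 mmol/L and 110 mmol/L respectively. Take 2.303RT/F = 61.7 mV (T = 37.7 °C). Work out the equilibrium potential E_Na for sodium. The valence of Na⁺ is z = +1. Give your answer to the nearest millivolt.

59 mV

E = (61.7/z) · log₁₀([Na⁺]_out/[Na⁺]_in) with z = +1.
= (61.7/1) · log₁₀(110/12) = 61.70 · log₁₀(9.167)
= 61.70 · (0.9622) = 59.37 mV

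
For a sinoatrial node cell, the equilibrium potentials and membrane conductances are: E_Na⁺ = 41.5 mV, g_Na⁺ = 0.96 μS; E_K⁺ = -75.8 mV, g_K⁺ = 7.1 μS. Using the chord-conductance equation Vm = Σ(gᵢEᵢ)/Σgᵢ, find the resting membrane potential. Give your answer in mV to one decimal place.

Σ gᵢEᵢ = 0.96·(41.5) + 7.1·(-75.8) = -498.34
Σ gᵢ = 0.96 + 7.1 = 8.06
Vm = -498.34 / 8.06 = -61.83 mV

-61.8 mV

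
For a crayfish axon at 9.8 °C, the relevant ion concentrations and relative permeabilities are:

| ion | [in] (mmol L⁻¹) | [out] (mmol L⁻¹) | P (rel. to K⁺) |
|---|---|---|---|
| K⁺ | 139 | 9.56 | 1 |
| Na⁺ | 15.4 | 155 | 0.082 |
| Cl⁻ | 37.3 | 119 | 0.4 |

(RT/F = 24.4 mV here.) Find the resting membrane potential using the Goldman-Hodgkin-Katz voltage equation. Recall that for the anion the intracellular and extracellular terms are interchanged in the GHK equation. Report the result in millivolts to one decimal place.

-39.5 mV

Vm = 24.4 · ln[(Σ P·[cation]ₒ + Σ P·[anion]ᵢ) / (Σ P·[cation]ᵢ + Σ P·[anion]ₒ)]
Numerator = 1×9.56 + 0.082×155 + 0.4×37.3 = 37.19
Denominator = 1×139 + 0.082×15.4 + 0.4×119 = 187.9
Vm = 24.4 · ln(0.19796) = 24.4 × (-1.6197) = -39.52 mV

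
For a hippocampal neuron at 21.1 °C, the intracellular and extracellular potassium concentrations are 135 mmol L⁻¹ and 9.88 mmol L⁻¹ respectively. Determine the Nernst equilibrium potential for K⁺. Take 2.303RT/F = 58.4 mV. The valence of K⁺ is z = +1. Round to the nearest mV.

-66 mV

E = (58.4/z) · log₁₀([K⁺]_out/[K⁺]_in) with z = +1.
= (58.4/1) · log₁₀(9.88/135) = 58.40 · log₁₀(0.07319)
= 58.40 · (-1.1356) = -66.32 mV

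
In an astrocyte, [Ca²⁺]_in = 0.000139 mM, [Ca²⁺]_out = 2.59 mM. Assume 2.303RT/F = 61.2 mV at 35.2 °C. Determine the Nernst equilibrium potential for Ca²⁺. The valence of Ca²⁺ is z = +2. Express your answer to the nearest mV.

131 mV

E = (61.2/z) · log₁₀([Ca²⁺]_out/[Ca²⁺]_in) with z = +2.
= (61.2/2) · log₁₀(2.59/0.000139) = 30.60 · log₁₀(1.863e+04)
= 30.60 · (4.2703) = 130.67 mV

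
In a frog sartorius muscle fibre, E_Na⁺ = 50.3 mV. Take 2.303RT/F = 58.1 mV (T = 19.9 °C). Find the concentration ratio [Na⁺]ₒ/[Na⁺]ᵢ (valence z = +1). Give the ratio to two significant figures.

log₁₀([out]/[in]) = E·z/(58.1) = 50.3 × 1 / 58.1 = 0.8657
[out]/[in] = 10^(0.8657) = 7.341

7.3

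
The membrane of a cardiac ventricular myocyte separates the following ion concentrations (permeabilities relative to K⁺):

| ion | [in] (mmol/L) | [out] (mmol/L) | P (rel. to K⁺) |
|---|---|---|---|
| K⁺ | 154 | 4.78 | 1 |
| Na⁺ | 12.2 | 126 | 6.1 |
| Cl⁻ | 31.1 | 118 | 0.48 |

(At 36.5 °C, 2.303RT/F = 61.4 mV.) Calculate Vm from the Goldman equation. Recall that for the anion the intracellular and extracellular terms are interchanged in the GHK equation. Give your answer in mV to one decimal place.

27.1 mV

Vm = 61.4 · log₁₀[(Σ P·[cation]ₒ + Σ P·[anion]ᵢ) / (Σ P·[cation]ᵢ + Σ P·[anion]ₒ)]
Numerator = 1×4.78 + 6.1×126 + 0.48×31.1 = 788.3
Denominator = 1×154 + 6.1×12.2 + 0.48×118 = 285.1
Vm = 61.4 · log₁₀(2.7654) = 61.4 × (0.4418) = 27.12 mV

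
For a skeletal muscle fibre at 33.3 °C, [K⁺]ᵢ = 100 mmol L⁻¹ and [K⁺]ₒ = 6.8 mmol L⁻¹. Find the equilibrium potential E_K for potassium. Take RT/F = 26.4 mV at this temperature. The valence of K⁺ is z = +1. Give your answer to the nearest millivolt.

E = (26.4/z) · ln([K⁺]_out/[K⁺]_in) with z = +1.
= (26.4/1) · ln(6.8/100) = 26.40 · ln(0.068)
= 26.40 · (-2.6882) = -70.97 mV

-71 mV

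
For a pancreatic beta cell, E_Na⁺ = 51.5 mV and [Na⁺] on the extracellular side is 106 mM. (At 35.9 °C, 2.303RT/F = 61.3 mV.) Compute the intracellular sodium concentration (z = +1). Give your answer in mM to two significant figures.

15 mM

Nernst: E = (61.3/1) · log₁₀([out]/[in]), so log₁₀([out]/[in]) = 51.5 × 1 / 61.3 = 0.8401.
[out]/[in] = 10^(0.8401) = 6.92.
[in] = 106 / 6.92 = 15.32 mM.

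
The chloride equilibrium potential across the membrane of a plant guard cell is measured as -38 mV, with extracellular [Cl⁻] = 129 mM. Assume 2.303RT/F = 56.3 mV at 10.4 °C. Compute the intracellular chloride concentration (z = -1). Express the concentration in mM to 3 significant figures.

Nernst: E = (56.3/-1) · log₁₀([out]/[in]), so log₁₀([out]/[in]) = -38.0 × -1 / 56.3 = 0.6750.
[out]/[in] = 10^(0.6750) = 4.731.
[in] = 129 / 4.731 = 27.27 mM.

27.3 mM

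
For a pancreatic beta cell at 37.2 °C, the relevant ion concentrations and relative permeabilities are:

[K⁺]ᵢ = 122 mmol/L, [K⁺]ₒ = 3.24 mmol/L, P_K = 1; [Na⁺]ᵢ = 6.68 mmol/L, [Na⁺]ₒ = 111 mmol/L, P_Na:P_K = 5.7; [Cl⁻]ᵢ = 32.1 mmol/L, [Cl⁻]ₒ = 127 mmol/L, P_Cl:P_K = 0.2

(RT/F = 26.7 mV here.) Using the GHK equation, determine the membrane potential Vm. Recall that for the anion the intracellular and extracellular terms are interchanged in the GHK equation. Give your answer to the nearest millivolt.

Vm = 26.7 · ln[(Σ P·[cation]ₒ + Σ P·[anion]ᵢ) / (Σ P·[cation]ᵢ + Σ P·[anion]ₒ)]
Numerator = 1×3.24 + 5.7×111 + 0.2×32.1 = 642.4
Denominator = 1×122 + 5.7×6.68 + 0.2×127 = 185.5
Vm = 26.7 · ln(3.4633) = 26.7 × (1.2422) = 33.17 mV

33 mV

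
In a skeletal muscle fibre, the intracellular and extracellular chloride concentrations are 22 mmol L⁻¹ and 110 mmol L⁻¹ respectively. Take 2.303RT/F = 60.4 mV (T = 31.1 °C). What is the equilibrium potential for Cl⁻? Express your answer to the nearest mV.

-42 mV

E = (60.4/z) · log₁₀([Cl⁻]_out/[Cl⁻]_in) with z = -1.
For an anion, dividing by z = -1 reverses the sign.
= (60.4/-1) · log₁₀(110/22) = -60.40 · log₁₀(5)
= -60.40 · (0.6990) = -42.22 mV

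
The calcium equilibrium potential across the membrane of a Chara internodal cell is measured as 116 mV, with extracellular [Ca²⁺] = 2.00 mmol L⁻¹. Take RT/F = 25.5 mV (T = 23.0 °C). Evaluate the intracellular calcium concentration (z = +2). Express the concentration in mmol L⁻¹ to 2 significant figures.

Nernst: E = (25.5/2) · ln([out]/[in]), so ln([out]/[in]) = 116.0 × 2 / 25.5 = 9.0980.
[out]/[in] = e^(9.0980) = 8938.
[in] = 2.00 / 8938 = 0.0002238 mmol L⁻¹.

0.00022 mmol L⁻¹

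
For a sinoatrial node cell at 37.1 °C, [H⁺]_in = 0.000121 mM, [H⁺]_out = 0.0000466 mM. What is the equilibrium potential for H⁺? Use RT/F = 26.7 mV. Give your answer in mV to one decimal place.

-25.5 mV

E = (26.7/z) · ln([H⁺]_out/[H⁺]_in) with z = +1.
= (26.7/1) · ln(0.0000466/0.000121) = 26.70 · ln(0.3851)
= 26.70 · (-0.9542) = -25.48 mV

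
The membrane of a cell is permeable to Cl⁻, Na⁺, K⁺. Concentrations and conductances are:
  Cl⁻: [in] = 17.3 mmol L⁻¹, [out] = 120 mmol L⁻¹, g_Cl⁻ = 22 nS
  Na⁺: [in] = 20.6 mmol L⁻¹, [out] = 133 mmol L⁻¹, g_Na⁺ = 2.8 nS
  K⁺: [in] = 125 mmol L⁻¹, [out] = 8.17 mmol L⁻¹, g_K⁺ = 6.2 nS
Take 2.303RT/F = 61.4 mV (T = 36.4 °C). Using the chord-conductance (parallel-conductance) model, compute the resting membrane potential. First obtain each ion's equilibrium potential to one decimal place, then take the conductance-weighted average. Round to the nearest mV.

-47 mV

E_Cl⁻ = (61.4/-1)·log₁₀(120/17.3) = -51.6 mV
E_Na⁺ = (61.4/1)·log₁₀(133/20.6) = 49.7 mV
E_K⁺ = (61.4/1)·log₁₀(8.17/125) = -72.7 mV
Vm = (Σ gᵢEᵢ)/(Σ gᵢ) = (22·-51.6 + 2.8·49.7 + 6.2·-72.7) / (22 + 2.8 + 6.2)
= -1446.78 / 31 = -46.67 mV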